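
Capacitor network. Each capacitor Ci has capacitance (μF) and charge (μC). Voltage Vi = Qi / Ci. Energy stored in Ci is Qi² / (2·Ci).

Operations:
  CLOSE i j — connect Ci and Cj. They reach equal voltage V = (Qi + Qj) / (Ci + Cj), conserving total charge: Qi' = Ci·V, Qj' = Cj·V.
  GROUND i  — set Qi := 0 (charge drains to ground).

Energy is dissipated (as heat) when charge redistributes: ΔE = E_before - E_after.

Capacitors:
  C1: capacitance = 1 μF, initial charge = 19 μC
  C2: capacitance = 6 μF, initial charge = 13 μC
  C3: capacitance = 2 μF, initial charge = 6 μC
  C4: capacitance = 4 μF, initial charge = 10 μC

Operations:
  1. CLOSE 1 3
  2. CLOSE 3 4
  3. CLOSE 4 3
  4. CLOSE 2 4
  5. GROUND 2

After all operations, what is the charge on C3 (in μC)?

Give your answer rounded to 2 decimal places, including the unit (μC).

Answer: 8.89 μC

Derivation:
Initial: C1(1μF, Q=19μC, V=19.00V), C2(6μF, Q=13μC, V=2.17V), C3(2μF, Q=6μC, V=3.00V), C4(4μF, Q=10μC, V=2.50V)
Op 1: CLOSE 1-3: Q_total=25.00, C_total=3.00, V=8.33; Q1=8.33, Q3=16.67; dissipated=85.333
Op 2: CLOSE 3-4: Q_total=26.67, C_total=6.00, V=4.44; Q3=8.89, Q4=17.78; dissipated=22.685
Op 3: CLOSE 4-3: Q_total=26.67, C_total=6.00, V=4.44; Q4=17.78, Q3=8.89; dissipated=0.000
Op 4: CLOSE 2-4: Q_total=30.78, C_total=10.00, V=3.08; Q2=18.47, Q4=12.31; dissipated=6.226
Op 5: GROUND 2: Q2=0; energy lost=28.418
Final charges: Q1=8.33, Q2=0.00, Q3=8.89, Q4=12.31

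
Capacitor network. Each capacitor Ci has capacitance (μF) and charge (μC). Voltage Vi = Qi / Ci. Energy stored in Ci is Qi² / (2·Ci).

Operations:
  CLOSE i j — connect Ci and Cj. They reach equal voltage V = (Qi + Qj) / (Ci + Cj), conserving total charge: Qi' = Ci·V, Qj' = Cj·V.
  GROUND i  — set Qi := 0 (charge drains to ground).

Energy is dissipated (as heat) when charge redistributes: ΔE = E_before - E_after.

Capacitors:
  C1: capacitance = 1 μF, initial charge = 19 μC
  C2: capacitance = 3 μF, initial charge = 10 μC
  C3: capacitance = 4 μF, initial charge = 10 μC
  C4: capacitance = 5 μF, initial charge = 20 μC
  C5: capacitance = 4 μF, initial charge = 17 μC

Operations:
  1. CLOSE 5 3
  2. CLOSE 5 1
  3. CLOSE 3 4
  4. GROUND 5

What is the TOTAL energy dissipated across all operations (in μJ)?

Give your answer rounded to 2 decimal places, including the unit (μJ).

Initial: C1(1μF, Q=19μC, V=19.00V), C2(3μF, Q=10μC, V=3.33V), C3(4μF, Q=10μC, V=2.50V), C4(5μF, Q=20μC, V=4.00V), C5(4μF, Q=17μC, V=4.25V)
Op 1: CLOSE 5-3: Q_total=27.00, C_total=8.00, V=3.38; Q5=13.50, Q3=13.50; dissipated=3.062
Op 2: CLOSE 5-1: Q_total=32.50, C_total=5.00, V=6.50; Q5=26.00, Q1=6.50; dissipated=97.656
Op 3: CLOSE 3-4: Q_total=33.50, C_total=9.00, V=3.72; Q3=14.89, Q4=18.61; dissipated=0.434
Op 4: GROUND 5: Q5=0; energy lost=84.500
Total dissipated: 185.653 μJ

Answer: 185.65 μJ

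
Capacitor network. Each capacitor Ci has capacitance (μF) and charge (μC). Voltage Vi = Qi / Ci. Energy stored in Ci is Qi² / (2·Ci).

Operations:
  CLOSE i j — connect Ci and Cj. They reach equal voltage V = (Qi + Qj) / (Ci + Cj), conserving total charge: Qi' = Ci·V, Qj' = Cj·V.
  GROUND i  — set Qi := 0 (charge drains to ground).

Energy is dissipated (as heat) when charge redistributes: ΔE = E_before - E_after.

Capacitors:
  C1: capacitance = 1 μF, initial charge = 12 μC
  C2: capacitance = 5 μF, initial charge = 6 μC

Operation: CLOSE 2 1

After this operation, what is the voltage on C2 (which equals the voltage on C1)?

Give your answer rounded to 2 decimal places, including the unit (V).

Initial: C1(1μF, Q=12μC, V=12.00V), C2(5μF, Q=6μC, V=1.20V)
Op 1: CLOSE 2-1: Q_total=18.00, C_total=6.00, V=3.00; Q2=15.00, Q1=3.00; dissipated=48.600

Answer: 3.00 V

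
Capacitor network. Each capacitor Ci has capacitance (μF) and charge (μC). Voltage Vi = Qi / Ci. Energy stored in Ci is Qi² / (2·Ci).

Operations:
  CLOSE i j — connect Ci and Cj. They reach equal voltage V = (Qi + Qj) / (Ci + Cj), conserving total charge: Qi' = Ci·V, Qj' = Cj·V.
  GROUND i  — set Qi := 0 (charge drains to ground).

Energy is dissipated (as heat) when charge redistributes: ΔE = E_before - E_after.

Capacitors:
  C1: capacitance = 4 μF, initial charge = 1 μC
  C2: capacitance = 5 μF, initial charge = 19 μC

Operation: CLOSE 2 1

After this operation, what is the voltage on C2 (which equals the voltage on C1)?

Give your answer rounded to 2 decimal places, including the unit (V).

Answer: 2.22 V

Derivation:
Initial: C1(4μF, Q=1μC, V=0.25V), C2(5μF, Q=19μC, V=3.80V)
Op 1: CLOSE 2-1: Q_total=20.00, C_total=9.00, V=2.22; Q2=11.11, Q1=8.89; dissipated=14.003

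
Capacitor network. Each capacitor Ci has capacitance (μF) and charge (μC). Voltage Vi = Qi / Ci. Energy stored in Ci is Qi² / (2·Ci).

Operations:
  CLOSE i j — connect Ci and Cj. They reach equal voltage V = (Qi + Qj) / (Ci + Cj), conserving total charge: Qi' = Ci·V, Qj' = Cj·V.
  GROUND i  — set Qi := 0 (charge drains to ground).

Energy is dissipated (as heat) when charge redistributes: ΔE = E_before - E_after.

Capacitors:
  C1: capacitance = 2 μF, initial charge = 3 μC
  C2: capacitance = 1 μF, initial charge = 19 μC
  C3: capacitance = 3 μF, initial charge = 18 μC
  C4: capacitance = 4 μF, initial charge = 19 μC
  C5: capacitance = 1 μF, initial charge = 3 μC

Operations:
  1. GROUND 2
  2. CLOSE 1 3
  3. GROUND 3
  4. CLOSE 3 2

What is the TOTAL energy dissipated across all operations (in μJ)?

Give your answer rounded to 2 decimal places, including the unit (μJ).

Initial: C1(2μF, Q=3μC, V=1.50V), C2(1μF, Q=19μC, V=19.00V), C3(3μF, Q=18μC, V=6.00V), C4(4μF, Q=19μC, V=4.75V), C5(1μF, Q=3μC, V=3.00V)
Op 1: GROUND 2: Q2=0; energy lost=180.500
Op 2: CLOSE 1-3: Q_total=21.00, C_total=5.00, V=4.20; Q1=8.40, Q3=12.60; dissipated=12.150
Op 3: GROUND 3: Q3=0; energy lost=26.460
Op 4: CLOSE 3-2: Q_total=0.00, C_total=4.00, V=0.00; Q3=0.00, Q2=0.00; dissipated=0.000
Total dissipated: 219.110 μJ

Answer: 219.11 μJ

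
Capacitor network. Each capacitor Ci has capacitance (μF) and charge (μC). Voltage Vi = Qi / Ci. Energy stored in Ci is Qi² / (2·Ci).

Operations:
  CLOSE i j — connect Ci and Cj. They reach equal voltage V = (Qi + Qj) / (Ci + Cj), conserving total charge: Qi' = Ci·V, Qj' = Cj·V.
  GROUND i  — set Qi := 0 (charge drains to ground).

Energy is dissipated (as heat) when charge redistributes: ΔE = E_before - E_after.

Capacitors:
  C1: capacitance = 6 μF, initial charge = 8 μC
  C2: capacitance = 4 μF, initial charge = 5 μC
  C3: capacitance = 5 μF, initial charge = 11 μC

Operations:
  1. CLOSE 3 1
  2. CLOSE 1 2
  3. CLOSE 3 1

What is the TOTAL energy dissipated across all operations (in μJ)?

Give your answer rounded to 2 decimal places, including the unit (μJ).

Initial: C1(6μF, Q=8μC, V=1.33V), C2(4μF, Q=5μC, V=1.25V), C3(5μF, Q=11μC, V=2.20V)
Op 1: CLOSE 3-1: Q_total=19.00, C_total=11.00, V=1.73; Q3=8.64, Q1=10.36; dissipated=1.024
Op 2: CLOSE 1-2: Q_total=15.36, C_total=10.00, V=1.54; Q1=9.22, Q2=6.15; dissipated=0.273
Op 3: CLOSE 3-1: Q_total=17.85, C_total=11.00, V=1.62; Q3=8.12, Q1=9.74; dissipated=0.050
Total dissipated: 1.347 μJ

Answer: 1.35 μJ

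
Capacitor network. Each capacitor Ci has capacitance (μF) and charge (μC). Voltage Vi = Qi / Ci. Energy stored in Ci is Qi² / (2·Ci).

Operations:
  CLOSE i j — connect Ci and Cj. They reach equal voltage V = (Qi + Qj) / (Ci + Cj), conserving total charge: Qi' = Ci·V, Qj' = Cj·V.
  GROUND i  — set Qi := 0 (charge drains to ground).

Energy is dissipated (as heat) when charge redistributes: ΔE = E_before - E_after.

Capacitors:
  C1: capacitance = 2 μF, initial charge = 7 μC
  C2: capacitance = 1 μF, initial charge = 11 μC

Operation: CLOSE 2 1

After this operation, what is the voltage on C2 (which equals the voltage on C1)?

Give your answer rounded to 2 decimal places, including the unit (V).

Answer: 6.00 V

Derivation:
Initial: C1(2μF, Q=7μC, V=3.50V), C2(1μF, Q=11μC, V=11.00V)
Op 1: CLOSE 2-1: Q_total=18.00, C_total=3.00, V=6.00; Q2=6.00, Q1=12.00; dissipated=18.750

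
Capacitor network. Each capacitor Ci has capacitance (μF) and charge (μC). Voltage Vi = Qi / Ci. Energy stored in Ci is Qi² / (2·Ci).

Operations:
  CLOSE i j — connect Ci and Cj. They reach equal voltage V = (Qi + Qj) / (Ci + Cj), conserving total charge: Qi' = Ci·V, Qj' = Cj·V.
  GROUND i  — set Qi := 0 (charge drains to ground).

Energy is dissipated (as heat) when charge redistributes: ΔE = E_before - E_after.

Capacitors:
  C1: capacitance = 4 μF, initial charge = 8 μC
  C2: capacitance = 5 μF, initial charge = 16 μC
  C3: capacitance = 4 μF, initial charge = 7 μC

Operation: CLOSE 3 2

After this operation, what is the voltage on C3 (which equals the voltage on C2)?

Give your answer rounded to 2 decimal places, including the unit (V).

Initial: C1(4μF, Q=8μC, V=2.00V), C2(5μF, Q=16μC, V=3.20V), C3(4μF, Q=7μC, V=1.75V)
Op 1: CLOSE 3-2: Q_total=23.00, C_total=9.00, V=2.56; Q3=10.22, Q2=12.78; dissipated=2.336

Answer: 2.56 V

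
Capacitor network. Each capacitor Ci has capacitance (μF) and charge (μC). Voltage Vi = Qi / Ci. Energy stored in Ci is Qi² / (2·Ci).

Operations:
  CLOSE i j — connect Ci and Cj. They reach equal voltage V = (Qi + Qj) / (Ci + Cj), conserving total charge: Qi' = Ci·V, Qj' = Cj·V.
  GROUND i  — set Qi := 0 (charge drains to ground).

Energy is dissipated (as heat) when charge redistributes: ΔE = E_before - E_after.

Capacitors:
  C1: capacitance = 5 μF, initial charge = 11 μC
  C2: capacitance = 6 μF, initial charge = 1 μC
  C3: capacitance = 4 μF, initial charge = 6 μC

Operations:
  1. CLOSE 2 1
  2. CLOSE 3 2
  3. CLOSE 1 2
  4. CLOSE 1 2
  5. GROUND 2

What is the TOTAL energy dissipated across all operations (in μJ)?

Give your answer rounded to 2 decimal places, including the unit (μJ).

Answer: 10.05 μJ

Derivation:
Initial: C1(5μF, Q=11μC, V=2.20V), C2(6μF, Q=1μC, V=0.17V), C3(4μF, Q=6μC, V=1.50V)
Op 1: CLOSE 2-1: Q_total=12.00, C_total=11.00, V=1.09; Q2=6.55, Q1=5.45; dissipated=5.638
Op 2: CLOSE 3-2: Q_total=12.55, C_total=10.00, V=1.25; Q3=5.02, Q2=7.53; dissipated=0.201
Op 3: CLOSE 1-2: Q_total=12.98, C_total=11.00, V=1.18; Q1=5.90, Q2=7.08; dissipated=0.037
Op 4: CLOSE 1-2: Q_total=12.98, C_total=11.00, V=1.18; Q1=5.90, Q2=7.08; dissipated=0.000
Op 5: GROUND 2: Q2=0; energy lost=4.178
Total dissipated: 10.054 μJ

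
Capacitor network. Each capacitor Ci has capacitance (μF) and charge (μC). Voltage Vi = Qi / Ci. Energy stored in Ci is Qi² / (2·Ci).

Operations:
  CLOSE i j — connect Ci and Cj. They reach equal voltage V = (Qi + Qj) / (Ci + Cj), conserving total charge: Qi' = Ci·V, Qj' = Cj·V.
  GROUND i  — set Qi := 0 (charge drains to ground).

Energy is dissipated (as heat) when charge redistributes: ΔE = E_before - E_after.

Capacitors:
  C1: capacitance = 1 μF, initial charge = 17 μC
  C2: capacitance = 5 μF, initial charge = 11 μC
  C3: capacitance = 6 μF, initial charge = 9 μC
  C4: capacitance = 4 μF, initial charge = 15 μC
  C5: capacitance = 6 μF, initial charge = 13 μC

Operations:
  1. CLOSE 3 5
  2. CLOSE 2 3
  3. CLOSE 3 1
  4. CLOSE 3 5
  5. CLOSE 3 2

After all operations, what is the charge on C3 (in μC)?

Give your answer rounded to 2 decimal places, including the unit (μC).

Answer: 15.23 μC

Derivation:
Initial: C1(1μF, Q=17μC, V=17.00V), C2(5μF, Q=11μC, V=2.20V), C3(6μF, Q=9μC, V=1.50V), C4(4μF, Q=15μC, V=3.75V), C5(6μF, Q=13μC, V=2.17V)
Op 1: CLOSE 3-5: Q_total=22.00, C_total=12.00, V=1.83; Q3=11.00, Q5=11.00; dissipated=0.667
Op 2: CLOSE 2-3: Q_total=22.00, C_total=11.00, V=2.00; Q2=10.00, Q3=12.00; dissipated=0.183
Op 3: CLOSE 3-1: Q_total=29.00, C_total=7.00, V=4.14; Q3=24.86, Q1=4.14; dissipated=96.429
Op 4: CLOSE 3-5: Q_total=35.86, C_total=12.00, V=2.99; Q3=17.93, Q5=17.93; dissipated=8.001
Op 5: CLOSE 3-2: Q_total=27.93, C_total=11.00, V=2.54; Q3=15.23, Q2=12.69; dissipated=1.331
Final charges: Q1=4.14, Q2=12.69, Q3=15.23, Q4=15.00, Q5=17.93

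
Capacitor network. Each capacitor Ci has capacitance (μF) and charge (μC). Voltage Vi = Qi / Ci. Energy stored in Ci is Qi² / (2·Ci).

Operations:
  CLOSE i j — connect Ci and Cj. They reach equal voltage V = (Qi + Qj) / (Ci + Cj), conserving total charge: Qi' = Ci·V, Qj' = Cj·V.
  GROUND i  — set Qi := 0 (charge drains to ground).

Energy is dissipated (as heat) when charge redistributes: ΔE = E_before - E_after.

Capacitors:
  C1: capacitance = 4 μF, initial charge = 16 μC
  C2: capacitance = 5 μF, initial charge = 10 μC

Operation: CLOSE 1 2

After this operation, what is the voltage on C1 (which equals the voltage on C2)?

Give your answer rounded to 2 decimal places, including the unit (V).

Initial: C1(4μF, Q=16μC, V=4.00V), C2(5μF, Q=10μC, V=2.00V)
Op 1: CLOSE 1-2: Q_total=26.00, C_total=9.00, V=2.89; Q1=11.56, Q2=14.44; dissipated=4.444

Answer: 2.89 V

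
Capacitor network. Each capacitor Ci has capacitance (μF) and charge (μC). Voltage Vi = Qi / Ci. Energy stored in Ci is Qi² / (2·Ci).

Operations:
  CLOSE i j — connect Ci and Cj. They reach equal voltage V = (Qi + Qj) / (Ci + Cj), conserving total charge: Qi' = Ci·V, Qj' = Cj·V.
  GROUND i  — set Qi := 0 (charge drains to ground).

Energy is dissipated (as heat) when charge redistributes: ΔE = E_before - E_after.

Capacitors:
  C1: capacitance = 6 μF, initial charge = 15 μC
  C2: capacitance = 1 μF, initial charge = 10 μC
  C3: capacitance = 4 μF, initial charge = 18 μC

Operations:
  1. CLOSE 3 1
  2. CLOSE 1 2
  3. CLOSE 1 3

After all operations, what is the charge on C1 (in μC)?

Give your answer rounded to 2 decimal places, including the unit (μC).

Answer: 23.25 μC

Derivation:
Initial: C1(6μF, Q=15μC, V=2.50V), C2(1μF, Q=10μC, V=10.00V), C3(4μF, Q=18μC, V=4.50V)
Op 1: CLOSE 3-1: Q_total=33.00, C_total=10.00, V=3.30; Q3=13.20, Q1=19.80; dissipated=4.800
Op 2: CLOSE 1-2: Q_total=29.80, C_total=7.00, V=4.26; Q1=25.54, Q2=4.26; dissipated=19.239
Op 3: CLOSE 1-3: Q_total=38.74, C_total=10.00, V=3.87; Q1=23.25, Q3=15.50; dissipated=1.099
Final charges: Q1=23.25, Q2=4.26, Q3=15.50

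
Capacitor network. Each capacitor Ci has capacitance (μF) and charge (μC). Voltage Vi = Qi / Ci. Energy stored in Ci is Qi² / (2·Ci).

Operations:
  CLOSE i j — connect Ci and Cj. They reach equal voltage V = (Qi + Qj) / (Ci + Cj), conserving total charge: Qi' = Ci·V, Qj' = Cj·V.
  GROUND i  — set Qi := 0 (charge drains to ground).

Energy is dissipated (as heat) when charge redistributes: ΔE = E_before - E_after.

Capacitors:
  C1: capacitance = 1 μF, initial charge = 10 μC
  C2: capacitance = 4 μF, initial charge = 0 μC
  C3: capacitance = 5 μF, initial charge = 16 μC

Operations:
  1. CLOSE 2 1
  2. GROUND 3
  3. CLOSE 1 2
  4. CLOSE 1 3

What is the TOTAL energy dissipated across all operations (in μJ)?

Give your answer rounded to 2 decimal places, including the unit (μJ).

Answer: 67.27 μJ

Derivation:
Initial: C1(1μF, Q=10μC, V=10.00V), C2(4μF, Q=0μC, V=0.00V), C3(5μF, Q=16μC, V=3.20V)
Op 1: CLOSE 2-1: Q_total=10.00, C_total=5.00, V=2.00; Q2=8.00, Q1=2.00; dissipated=40.000
Op 2: GROUND 3: Q3=0; energy lost=25.600
Op 3: CLOSE 1-2: Q_total=10.00, C_total=5.00, V=2.00; Q1=2.00, Q2=8.00; dissipated=0.000
Op 4: CLOSE 1-3: Q_total=2.00, C_total=6.00, V=0.33; Q1=0.33, Q3=1.67; dissipated=1.667
Total dissipated: 67.267 μJ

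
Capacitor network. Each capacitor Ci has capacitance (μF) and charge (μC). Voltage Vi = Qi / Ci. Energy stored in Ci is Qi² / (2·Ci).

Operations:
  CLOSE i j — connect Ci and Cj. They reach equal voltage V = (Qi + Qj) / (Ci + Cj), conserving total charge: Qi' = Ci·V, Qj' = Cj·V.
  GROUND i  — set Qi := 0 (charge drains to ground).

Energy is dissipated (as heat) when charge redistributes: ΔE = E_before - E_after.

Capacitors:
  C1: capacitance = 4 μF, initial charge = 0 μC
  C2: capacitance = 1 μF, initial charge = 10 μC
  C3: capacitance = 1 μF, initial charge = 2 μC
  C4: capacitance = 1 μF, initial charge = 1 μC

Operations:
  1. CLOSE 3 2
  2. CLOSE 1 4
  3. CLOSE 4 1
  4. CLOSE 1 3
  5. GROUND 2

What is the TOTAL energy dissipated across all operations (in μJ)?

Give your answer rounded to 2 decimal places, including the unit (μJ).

Initial: C1(4μF, Q=0μC, V=0.00V), C2(1μF, Q=10μC, V=10.00V), C3(1μF, Q=2μC, V=2.00V), C4(1μF, Q=1μC, V=1.00V)
Op 1: CLOSE 3-2: Q_total=12.00, C_total=2.00, V=6.00; Q3=6.00, Q2=6.00; dissipated=16.000
Op 2: CLOSE 1-4: Q_total=1.00, C_total=5.00, V=0.20; Q1=0.80, Q4=0.20; dissipated=0.400
Op 3: CLOSE 4-1: Q_total=1.00, C_total=5.00, V=0.20; Q4=0.20, Q1=0.80; dissipated=0.000
Op 4: CLOSE 1-3: Q_total=6.80, C_total=5.00, V=1.36; Q1=5.44, Q3=1.36; dissipated=13.456
Op 5: GROUND 2: Q2=0; energy lost=18.000
Total dissipated: 47.856 μJ

Answer: 47.86 μJ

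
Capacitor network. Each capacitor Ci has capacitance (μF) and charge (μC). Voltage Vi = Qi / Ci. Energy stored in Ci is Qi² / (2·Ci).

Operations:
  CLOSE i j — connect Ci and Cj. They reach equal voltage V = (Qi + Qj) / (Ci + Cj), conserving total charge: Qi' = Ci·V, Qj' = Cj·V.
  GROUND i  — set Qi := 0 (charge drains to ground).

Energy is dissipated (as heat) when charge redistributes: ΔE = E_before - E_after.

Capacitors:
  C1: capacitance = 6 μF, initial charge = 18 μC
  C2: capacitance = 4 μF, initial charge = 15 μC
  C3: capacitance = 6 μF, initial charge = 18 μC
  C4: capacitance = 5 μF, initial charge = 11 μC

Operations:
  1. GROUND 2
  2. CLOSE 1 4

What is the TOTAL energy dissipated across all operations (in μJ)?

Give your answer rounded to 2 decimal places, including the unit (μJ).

Answer: 29.00 μJ

Derivation:
Initial: C1(6μF, Q=18μC, V=3.00V), C2(4μF, Q=15μC, V=3.75V), C3(6μF, Q=18μC, V=3.00V), C4(5μF, Q=11μC, V=2.20V)
Op 1: GROUND 2: Q2=0; energy lost=28.125
Op 2: CLOSE 1-4: Q_total=29.00, C_total=11.00, V=2.64; Q1=15.82, Q4=13.18; dissipated=0.873
Total dissipated: 28.998 μJ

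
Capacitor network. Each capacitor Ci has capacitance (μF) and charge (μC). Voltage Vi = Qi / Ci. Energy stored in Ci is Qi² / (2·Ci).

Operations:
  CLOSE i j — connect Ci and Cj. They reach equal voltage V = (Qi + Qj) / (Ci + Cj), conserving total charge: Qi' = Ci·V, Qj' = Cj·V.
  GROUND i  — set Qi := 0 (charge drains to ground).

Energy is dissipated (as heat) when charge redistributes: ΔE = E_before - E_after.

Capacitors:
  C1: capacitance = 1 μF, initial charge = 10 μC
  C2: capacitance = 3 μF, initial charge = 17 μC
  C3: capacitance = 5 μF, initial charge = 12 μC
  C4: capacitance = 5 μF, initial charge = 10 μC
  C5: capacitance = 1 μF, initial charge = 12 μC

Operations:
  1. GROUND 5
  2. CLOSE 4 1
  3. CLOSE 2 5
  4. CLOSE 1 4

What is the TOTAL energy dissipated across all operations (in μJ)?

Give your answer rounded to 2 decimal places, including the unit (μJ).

Answer: 110.71 μJ

Derivation:
Initial: C1(1μF, Q=10μC, V=10.00V), C2(3μF, Q=17μC, V=5.67V), C3(5μF, Q=12μC, V=2.40V), C4(5μF, Q=10μC, V=2.00V), C5(1μF, Q=12μC, V=12.00V)
Op 1: GROUND 5: Q5=0; energy lost=72.000
Op 2: CLOSE 4-1: Q_total=20.00, C_total=6.00, V=3.33; Q4=16.67, Q1=3.33; dissipated=26.667
Op 3: CLOSE 2-5: Q_total=17.00, C_total=4.00, V=4.25; Q2=12.75, Q5=4.25; dissipated=12.042
Op 4: CLOSE 1-4: Q_total=20.00, C_total=6.00, V=3.33; Q1=3.33, Q4=16.67; dissipated=0.000
Total dissipated: 110.708 μJ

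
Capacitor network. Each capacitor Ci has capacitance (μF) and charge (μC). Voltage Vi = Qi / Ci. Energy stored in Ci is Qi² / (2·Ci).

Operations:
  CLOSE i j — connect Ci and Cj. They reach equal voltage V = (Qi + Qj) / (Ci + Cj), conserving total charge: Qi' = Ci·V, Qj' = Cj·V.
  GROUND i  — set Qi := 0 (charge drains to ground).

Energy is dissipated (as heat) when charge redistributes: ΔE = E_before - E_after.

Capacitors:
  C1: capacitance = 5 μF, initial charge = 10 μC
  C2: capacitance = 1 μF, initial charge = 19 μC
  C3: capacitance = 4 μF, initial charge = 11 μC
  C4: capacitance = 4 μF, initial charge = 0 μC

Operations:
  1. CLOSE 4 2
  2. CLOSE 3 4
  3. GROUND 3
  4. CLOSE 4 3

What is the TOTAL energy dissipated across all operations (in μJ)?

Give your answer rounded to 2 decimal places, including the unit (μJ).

Initial: C1(5μF, Q=10μC, V=2.00V), C2(1μF, Q=19μC, V=19.00V), C3(4μF, Q=11μC, V=2.75V), C4(4μF, Q=0μC, V=0.00V)
Op 1: CLOSE 4-2: Q_total=19.00, C_total=5.00, V=3.80; Q4=15.20, Q2=3.80; dissipated=144.400
Op 2: CLOSE 3-4: Q_total=26.20, C_total=8.00, V=3.27; Q3=13.10, Q4=13.10; dissipated=1.103
Op 3: GROUND 3: Q3=0; energy lost=21.451
Op 4: CLOSE 4-3: Q_total=13.10, C_total=8.00, V=1.64; Q4=6.55, Q3=6.55; dissipated=10.726
Total dissipated: 177.679 μJ

Answer: 177.68 μJ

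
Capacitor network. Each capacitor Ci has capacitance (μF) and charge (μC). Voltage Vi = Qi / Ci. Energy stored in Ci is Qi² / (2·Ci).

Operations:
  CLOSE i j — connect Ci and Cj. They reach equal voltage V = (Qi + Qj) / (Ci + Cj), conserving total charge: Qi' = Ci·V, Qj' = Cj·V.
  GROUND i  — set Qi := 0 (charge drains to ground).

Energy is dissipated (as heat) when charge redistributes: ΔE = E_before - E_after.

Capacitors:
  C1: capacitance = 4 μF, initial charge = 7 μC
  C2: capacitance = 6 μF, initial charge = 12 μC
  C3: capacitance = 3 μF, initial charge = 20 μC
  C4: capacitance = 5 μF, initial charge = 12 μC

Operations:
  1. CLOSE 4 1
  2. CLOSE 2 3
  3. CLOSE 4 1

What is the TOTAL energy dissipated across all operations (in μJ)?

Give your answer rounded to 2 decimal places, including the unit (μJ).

Initial: C1(4μF, Q=7μC, V=1.75V), C2(6μF, Q=12μC, V=2.00V), C3(3μF, Q=20μC, V=6.67V), C4(5μF, Q=12μC, V=2.40V)
Op 1: CLOSE 4-1: Q_total=19.00, C_total=9.00, V=2.11; Q4=10.56, Q1=8.44; dissipated=0.469
Op 2: CLOSE 2-3: Q_total=32.00, C_total=9.00, V=3.56; Q2=21.33, Q3=10.67; dissipated=21.778
Op 3: CLOSE 4-1: Q_total=19.00, C_total=9.00, V=2.11; Q4=10.56, Q1=8.44; dissipated=0.000
Total dissipated: 22.247 μJ

Answer: 22.25 μJ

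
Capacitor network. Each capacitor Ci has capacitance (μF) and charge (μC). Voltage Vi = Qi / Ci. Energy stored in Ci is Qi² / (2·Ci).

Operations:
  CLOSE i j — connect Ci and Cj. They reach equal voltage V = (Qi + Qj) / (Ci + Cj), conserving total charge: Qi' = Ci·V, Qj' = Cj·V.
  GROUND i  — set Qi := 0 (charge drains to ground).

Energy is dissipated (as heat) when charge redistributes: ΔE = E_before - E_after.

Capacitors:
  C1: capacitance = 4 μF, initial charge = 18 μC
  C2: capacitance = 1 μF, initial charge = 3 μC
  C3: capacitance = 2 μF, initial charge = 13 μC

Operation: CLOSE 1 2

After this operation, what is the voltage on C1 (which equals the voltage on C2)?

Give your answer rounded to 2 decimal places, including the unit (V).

Initial: C1(4μF, Q=18μC, V=4.50V), C2(1μF, Q=3μC, V=3.00V), C3(2μF, Q=13μC, V=6.50V)
Op 1: CLOSE 1-2: Q_total=21.00, C_total=5.00, V=4.20; Q1=16.80, Q2=4.20; dissipated=0.900

Answer: 4.20 V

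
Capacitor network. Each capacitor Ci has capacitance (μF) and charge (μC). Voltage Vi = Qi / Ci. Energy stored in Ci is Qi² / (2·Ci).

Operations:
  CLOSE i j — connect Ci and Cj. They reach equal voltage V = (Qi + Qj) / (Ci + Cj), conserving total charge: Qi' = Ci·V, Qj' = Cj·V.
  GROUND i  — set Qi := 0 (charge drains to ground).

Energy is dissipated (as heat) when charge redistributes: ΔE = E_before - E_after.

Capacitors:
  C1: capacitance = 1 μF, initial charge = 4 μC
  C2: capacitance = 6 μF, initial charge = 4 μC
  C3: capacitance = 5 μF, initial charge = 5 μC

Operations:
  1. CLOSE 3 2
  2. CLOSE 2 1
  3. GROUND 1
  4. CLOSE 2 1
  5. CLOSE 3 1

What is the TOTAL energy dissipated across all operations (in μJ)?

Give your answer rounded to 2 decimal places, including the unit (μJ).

Initial: C1(1μF, Q=4μC, V=4.00V), C2(6μF, Q=4μC, V=0.67V), C3(5μF, Q=5μC, V=1.00V)
Op 1: CLOSE 3-2: Q_total=9.00, C_total=11.00, V=0.82; Q3=4.09, Q2=4.91; dissipated=0.152
Op 2: CLOSE 2-1: Q_total=8.91, C_total=7.00, V=1.27; Q2=7.64, Q1=1.27; dissipated=4.339
Op 3: GROUND 1: Q1=0; energy lost=0.810
Op 4: CLOSE 2-1: Q_total=7.64, C_total=7.00, V=1.09; Q2=6.55, Q1=1.09; dissipated=0.694
Op 5: CLOSE 3-1: Q_total=5.18, C_total=6.00, V=0.86; Q3=4.32, Q1=0.86; dissipated=0.031
Total dissipated: 6.025 μJ

Answer: 6.03 μJ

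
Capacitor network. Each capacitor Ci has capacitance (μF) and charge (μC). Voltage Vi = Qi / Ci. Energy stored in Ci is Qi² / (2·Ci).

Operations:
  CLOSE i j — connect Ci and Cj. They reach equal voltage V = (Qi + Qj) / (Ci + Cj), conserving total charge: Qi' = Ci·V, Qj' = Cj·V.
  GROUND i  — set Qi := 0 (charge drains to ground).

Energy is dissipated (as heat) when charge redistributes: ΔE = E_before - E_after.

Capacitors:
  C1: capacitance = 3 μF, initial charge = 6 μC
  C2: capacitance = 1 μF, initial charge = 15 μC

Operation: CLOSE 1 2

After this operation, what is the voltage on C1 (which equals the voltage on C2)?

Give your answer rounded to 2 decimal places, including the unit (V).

Answer: 5.25 V

Derivation:
Initial: C1(3μF, Q=6μC, V=2.00V), C2(1μF, Q=15μC, V=15.00V)
Op 1: CLOSE 1-2: Q_total=21.00, C_total=4.00, V=5.25; Q1=15.75, Q2=5.25; dissipated=63.375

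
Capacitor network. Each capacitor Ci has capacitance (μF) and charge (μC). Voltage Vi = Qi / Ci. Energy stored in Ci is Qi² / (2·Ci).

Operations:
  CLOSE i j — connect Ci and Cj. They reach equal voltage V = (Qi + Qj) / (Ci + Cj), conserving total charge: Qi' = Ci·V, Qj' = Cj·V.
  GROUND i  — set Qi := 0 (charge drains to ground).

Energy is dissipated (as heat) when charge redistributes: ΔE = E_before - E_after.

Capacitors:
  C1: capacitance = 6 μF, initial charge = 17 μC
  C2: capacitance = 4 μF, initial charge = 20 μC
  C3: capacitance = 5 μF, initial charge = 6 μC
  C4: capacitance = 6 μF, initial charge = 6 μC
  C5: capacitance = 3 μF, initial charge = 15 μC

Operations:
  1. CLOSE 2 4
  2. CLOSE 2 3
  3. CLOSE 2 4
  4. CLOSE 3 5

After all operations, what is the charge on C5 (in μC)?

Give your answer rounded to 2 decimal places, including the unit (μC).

Initial: C1(6μF, Q=17μC, V=2.83V), C2(4μF, Q=20μC, V=5.00V), C3(5μF, Q=6μC, V=1.20V), C4(6μF, Q=6μC, V=1.00V), C5(3μF, Q=15μC, V=5.00V)
Op 1: CLOSE 2-4: Q_total=26.00, C_total=10.00, V=2.60; Q2=10.40, Q4=15.60; dissipated=19.200
Op 2: CLOSE 2-3: Q_total=16.40, C_total=9.00, V=1.82; Q2=7.29, Q3=9.11; dissipated=2.178
Op 3: CLOSE 2-4: Q_total=22.89, C_total=10.00, V=2.29; Q2=9.16, Q4=13.73; dissipated=0.726
Op 4: CLOSE 3-5: Q_total=24.11, C_total=8.00, V=3.01; Q3=15.07, Q5=9.04; dissipated=9.467
Final charges: Q1=17.00, Q2=9.16, Q3=15.07, Q4=13.73, Q5=9.04

Answer: 9.04 μC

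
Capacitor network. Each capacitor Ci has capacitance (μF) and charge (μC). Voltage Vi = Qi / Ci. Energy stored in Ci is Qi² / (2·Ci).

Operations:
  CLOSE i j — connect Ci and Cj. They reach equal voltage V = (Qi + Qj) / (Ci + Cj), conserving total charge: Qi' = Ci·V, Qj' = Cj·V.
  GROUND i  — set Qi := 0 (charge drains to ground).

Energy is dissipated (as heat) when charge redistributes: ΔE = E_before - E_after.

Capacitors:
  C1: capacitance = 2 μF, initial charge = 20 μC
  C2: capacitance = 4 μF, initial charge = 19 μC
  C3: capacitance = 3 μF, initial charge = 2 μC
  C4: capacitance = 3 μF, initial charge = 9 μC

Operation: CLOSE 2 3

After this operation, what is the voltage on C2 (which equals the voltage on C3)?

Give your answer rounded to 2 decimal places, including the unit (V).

Initial: C1(2μF, Q=20μC, V=10.00V), C2(4μF, Q=19μC, V=4.75V), C3(3μF, Q=2μC, V=0.67V), C4(3μF, Q=9μC, V=3.00V)
Op 1: CLOSE 2-3: Q_total=21.00, C_total=7.00, V=3.00; Q2=12.00, Q3=9.00; dissipated=14.292

Answer: 3.00 V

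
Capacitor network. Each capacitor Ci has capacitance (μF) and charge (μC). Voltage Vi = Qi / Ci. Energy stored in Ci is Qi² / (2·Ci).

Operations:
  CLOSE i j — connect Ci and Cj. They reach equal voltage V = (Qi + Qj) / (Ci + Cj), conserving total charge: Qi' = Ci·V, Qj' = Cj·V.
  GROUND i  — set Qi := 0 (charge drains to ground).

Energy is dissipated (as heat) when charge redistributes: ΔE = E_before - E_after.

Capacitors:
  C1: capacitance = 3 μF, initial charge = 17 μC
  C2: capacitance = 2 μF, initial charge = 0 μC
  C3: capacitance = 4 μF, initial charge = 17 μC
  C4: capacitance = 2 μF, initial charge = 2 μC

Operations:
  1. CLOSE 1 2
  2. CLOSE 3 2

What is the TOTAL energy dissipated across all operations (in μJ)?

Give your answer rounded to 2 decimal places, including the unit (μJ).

Initial: C1(3μF, Q=17μC, V=5.67V), C2(2μF, Q=0μC, V=0.00V), C3(4μF, Q=17μC, V=4.25V), C4(2μF, Q=2μC, V=1.00V)
Op 1: CLOSE 1-2: Q_total=17.00, C_total=5.00, V=3.40; Q1=10.20, Q2=6.80; dissipated=19.267
Op 2: CLOSE 3-2: Q_total=23.80, C_total=6.00, V=3.97; Q3=15.87, Q2=7.93; dissipated=0.482
Total dissipated: 19.748 μJ

Answer: 19.75 μJ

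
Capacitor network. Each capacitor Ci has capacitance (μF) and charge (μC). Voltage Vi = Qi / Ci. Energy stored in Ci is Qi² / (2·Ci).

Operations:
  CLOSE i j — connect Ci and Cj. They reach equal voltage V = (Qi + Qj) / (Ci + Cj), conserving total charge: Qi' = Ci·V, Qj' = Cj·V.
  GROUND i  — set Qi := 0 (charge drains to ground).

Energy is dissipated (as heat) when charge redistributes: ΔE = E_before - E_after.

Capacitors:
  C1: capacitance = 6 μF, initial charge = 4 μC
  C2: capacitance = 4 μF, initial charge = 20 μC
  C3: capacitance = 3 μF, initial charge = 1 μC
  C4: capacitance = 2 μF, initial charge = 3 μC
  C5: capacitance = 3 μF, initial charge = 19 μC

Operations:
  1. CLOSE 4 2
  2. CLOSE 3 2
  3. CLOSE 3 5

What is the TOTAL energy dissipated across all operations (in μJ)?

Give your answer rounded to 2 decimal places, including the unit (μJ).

Initial: C1(6μF, Q=4μC, V=0.67V), C2(4μF, Q=20μC, V=5.00V), C3(3μF, Q=1μC, V=0.33V), C4(2μF, Q=3μC, V=1.50V), C5(3μF, Q=19μC, V=6.33V)
Op 1: CLOSE 4-2: Q_total=23.00, C_total=6.00, V=3.83; Q4=7.67, Q2=15.33; dissipated=8.167
Op 2: CLOSE 3-2: Q_total=16.33, C_total=7.00, V=2.33; Q3=7.00, Q2=9.33; dissipated=10.500
Op 3: CLOSE 3-5: Q_total=26.00, C_total=6.00, V=4.33; Q3=13.00, Q5=13.00; dissipated=12.000
Total dissipated: 30.667 μJ

Answer: 30.67 μJ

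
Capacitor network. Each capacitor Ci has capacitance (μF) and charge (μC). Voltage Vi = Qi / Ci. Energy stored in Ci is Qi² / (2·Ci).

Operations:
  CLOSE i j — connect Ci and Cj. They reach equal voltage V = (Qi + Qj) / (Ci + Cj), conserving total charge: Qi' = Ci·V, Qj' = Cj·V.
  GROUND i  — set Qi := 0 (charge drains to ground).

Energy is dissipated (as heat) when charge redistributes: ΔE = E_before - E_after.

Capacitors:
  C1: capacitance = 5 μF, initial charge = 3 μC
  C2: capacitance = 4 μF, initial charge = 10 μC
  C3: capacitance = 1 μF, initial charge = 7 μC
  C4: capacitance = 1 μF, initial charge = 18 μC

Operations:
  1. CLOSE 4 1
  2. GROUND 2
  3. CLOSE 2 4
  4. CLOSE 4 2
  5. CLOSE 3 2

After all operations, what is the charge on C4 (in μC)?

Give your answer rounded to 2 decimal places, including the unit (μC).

Initial: C1(5μF, Q=3μC, V=0.60V), C2(4μF, Q=10μC, V=2.50V), C3(1μF, Q=7μC, V=7.00V), C4(1μF, Q=18μC, V=18.00V)
Op 1: CLOSE 4-1: Q_total=21.00, C_total=6.00, V=3.50; Q4=3.50, Q1=17.50; dissipated=126.150
Op 2: GROUND 2: Q2=0; energy lost=12.500
Op 3: CLOSE 2-4: Q_total=3.50, C_total=5.00, V=0.70; Q2=2.80, Q4=0.70; dissipated=4.900
Op 4: CLOSE 4-2: Q_total=3.50, C_total=5.00, V=0.70; Q4=0.70, Q2=2.80; dissipated=0.000
Op 5: CLOSE 3-2: Q_total=9.80, C_total=5.00, V=1.96; Q3=1.96, Q2=7.84; dissipated=15.876
Final charges: Q1=17.50, Q2=7.84, Q3=1.96, Q4=0.70

Answer: 0.70 μC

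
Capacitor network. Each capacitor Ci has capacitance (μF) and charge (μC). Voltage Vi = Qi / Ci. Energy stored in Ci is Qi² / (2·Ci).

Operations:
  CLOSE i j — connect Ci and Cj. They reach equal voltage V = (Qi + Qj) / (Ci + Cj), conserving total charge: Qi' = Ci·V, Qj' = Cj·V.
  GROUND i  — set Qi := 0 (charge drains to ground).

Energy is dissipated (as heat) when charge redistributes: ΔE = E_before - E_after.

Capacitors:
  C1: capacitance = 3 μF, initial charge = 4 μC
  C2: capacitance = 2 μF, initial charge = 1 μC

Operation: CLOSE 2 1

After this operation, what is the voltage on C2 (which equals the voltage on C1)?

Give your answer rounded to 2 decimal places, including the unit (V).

Answer: 1.00 V

Derivation:
Initial: C1(3μF, Q=4μC, V=1.33V), C2(2μF, Q=1μC, V=0.50V)
Op 1: CLOSE 2-1: Q_total=5.00, C_total=5.00, V=1.00; Q2=2.00, Q1=3.00; dissipated=0.417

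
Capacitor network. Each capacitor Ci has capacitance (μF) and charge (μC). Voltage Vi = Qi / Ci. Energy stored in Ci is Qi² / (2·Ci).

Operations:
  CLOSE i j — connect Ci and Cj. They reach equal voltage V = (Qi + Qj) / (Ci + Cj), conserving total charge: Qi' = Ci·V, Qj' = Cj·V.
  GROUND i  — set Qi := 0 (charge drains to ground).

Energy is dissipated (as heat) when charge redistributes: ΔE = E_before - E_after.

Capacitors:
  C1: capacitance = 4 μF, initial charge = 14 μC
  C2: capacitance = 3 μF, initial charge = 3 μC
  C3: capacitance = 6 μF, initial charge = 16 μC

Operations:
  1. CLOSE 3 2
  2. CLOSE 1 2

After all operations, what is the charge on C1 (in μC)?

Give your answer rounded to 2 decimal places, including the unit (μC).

Answer: 11.62 μC

Derivation:
Initial: C1(4μF, Q=14μC, V=3.50V), C2(3μF, Q=3μC, V=1.00V), C3(6μF, Q=16μC, V=2.67V)
Op 1: CLOSE 3-2: Q_total=19.00, C_total=9.00, V=2.11; Q3=12.67, Q2=6.33; dissipated=2.778
Op 2: CLOSE 1-2: Q_total=20.33, C_total=7.00, V=2.90; Q1=11.62, Q2=8.71; dissipated=1.653
Final charges: Q1=11.62, Q2=8.71, Q3=12.67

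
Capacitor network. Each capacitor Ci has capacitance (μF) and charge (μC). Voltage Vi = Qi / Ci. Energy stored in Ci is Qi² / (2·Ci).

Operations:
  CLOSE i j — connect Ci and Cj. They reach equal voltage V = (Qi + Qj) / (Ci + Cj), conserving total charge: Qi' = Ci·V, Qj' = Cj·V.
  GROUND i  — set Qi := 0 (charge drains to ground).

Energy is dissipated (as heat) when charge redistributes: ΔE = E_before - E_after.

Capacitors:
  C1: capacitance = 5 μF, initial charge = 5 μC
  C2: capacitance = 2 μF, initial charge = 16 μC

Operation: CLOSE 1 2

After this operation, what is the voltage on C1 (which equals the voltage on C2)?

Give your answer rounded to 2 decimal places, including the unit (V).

Initial: C1(5μF, Q=5μC, V=1.00V), C2(2μF, Q=16μC, V=8.00V)
Op 1: CLOSE 1-2: Q_total=21.00, C_total=7.00, V=3.00; Q1=15.00, Q2=6.00; dissipated=35.000

Answer: 3.00 V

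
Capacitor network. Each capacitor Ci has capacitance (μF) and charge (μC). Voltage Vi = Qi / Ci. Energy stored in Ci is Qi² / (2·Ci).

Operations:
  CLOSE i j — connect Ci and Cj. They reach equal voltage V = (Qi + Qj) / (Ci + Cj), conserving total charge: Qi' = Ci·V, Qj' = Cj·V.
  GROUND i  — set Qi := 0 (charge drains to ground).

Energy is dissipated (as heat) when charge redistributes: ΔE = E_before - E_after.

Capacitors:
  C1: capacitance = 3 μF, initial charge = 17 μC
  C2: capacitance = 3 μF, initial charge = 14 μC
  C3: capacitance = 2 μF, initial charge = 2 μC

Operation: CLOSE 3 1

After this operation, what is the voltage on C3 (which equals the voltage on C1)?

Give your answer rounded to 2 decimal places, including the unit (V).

Initial: C1(3μF, Q=17μC, V=5.67V), C2(3μF, Q=14μC, V=4.67V), C3(2μF, Q=2μC, V=1.00V)
Op 1: CLOSE 3-1: Q_total=19.00, C_total=5.00, V=3.80; Q3=7.60, Q1=11.40; dissipated=13.067

Answer: 3.80 V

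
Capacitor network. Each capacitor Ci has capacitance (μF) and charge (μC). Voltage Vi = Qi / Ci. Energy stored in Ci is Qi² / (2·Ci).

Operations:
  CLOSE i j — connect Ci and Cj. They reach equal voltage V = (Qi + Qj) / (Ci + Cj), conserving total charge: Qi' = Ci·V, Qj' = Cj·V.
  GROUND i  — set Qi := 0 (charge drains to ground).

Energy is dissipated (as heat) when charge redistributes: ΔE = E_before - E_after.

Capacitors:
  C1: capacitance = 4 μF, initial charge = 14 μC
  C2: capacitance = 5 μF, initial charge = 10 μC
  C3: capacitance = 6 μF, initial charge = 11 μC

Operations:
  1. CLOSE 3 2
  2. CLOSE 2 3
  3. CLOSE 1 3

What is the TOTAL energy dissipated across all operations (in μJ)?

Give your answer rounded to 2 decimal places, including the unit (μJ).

Answer: 3.08 μJ

Derivation:
Initial: C1(4μF, Q=14μC, V=3.50V), C2(5μF, Q=10μC, V=2.00V), C3(6μF, Q=11μC, V=1.83V)
Op 1: CLOSE 3-2: Q_total=21.00, C_total=11.00, V=1.91; Q3=11.45, Q2=9.55; dissipated=0.038
Op 2: CLOSE 2-3: Q_total=21.00, C_total=11.00, V=1.91; Q2=9.55, Q3=11.45; dissipated=0.000
Op 3: CLOSE 1-3: Q_total=25.45, C_total=10.00, V=2.55; Q1=10.18, Q3=15.27; dissipated=3.037
Total dissipated: 3.075 μJ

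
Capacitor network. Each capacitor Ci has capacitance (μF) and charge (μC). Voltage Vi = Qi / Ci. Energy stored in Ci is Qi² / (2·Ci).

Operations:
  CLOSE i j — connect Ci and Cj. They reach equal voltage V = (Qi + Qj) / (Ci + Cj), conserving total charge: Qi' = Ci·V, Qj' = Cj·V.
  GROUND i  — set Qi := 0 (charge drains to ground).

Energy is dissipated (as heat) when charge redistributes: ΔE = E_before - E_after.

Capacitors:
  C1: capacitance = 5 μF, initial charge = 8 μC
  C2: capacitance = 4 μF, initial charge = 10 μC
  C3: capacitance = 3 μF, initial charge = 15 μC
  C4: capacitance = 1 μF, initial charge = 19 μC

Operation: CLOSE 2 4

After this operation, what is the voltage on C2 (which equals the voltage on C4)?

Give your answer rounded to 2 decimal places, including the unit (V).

Initial: C1(5μF, Q=8μC, V=1.60V), C2(4μF, Q=10μC, V=2.50V), C3(3μF, Q=15μC, V=5.00V), C4(1μF, Q=19μC, V=19.00V)
Op 1: CLOSE 2-4: Q_total=29.00, C_total=5.00, V=5.80; Q2=23.20, Q4=5.80; dissipated=108.900

Answer: 5.80 V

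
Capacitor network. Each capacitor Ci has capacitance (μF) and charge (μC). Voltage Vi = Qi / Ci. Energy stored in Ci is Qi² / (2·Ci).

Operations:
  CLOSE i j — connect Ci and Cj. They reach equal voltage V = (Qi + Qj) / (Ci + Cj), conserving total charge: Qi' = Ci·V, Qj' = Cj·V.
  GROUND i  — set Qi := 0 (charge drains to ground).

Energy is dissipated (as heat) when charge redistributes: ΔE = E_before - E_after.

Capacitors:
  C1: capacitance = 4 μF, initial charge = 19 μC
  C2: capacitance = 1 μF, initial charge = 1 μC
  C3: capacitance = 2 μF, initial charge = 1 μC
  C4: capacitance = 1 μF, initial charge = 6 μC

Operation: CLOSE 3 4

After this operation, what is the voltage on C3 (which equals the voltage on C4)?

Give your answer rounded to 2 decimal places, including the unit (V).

Answer: 2.33 V

Derivation:
Initial: C1(4μF, Q=19μC, V=4.75V), C2(1μF, Q=1μC, V=1.00V), C3(2μF, Q=1μC, V=0.50V), C4(1μF, Q=6μC, V=6.00V)
Op 1: CLOSE 3-4: Q_total=7.00, C_total=3.00, V=2.33; Q3=4.67, Q4=2.33; dissipated=10.083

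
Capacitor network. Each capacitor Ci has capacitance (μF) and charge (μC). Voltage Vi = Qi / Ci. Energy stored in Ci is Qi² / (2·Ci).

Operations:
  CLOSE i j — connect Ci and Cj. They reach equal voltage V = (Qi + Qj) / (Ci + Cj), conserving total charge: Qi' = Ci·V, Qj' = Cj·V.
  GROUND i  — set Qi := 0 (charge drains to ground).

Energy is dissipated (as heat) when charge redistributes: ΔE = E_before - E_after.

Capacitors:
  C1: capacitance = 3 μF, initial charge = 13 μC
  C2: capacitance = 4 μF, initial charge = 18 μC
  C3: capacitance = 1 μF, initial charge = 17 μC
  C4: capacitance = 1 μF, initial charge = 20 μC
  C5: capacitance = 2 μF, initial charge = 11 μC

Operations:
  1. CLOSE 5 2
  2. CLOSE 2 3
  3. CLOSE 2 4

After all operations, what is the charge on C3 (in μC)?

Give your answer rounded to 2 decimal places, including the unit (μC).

Initial: C1(3μF, Q=13μC, V=4.33V), C2(4μF, Q=18μC, V=4.50V), C3(1μF, Q=17μC, V=17.00V), C4(1μF, Q=20μC, V=20.00V), C5(2μF, Q=11μC, V=5.50V)
Op 1: CLOSE 5-2: Q_total=29.00, C_total=6.00, V=4.83; Q5=9.67, Q2=19.33; dissipated=0.667
Op 2: CLOSE 2-3: Q_total=36.33, C_total=5.00, V=7.27; Q2=29.07, Q3=7.27; dissipated=59.211
Op 3: CLOSE 2-4: Q_total=49.07, C_total=5.00, V=9.81; Q2=39.25, Q4=9.81; dissipated=64.855
Final charges: Q1=13.00, Q2=39.25, Q3=7.27, Q4=9.81, Q5=9.67

Answer: 7.27 μC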